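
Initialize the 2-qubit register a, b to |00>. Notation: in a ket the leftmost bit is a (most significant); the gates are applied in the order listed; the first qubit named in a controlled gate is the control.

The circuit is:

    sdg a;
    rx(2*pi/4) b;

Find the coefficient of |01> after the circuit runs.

|01> carries amplitude -sqrt(2)*I/2 in the final state.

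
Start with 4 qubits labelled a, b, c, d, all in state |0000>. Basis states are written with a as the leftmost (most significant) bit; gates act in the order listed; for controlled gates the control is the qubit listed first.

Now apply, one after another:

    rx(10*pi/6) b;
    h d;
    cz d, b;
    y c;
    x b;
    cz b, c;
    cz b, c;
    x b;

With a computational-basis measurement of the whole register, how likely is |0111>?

Outcome |0111> occurs with probability 1/8.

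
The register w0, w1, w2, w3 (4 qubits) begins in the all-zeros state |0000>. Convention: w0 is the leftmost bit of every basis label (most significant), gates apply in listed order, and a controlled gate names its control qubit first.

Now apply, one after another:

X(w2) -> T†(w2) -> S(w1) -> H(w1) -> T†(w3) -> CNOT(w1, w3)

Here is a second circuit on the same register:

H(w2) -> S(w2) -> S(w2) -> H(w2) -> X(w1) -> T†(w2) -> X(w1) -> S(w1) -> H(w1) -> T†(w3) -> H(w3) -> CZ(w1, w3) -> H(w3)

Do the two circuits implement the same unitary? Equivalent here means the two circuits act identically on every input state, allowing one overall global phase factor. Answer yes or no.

Yes — the two circuits implement the same unitary up to a global phase.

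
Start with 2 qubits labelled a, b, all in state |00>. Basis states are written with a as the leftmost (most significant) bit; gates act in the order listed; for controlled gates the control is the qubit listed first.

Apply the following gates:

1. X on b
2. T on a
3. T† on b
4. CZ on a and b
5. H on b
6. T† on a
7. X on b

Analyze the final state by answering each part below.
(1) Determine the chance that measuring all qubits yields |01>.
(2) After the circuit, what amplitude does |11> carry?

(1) The probability of measuring |01> is 1/2.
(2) |11> carries amplitude 0 in the final state.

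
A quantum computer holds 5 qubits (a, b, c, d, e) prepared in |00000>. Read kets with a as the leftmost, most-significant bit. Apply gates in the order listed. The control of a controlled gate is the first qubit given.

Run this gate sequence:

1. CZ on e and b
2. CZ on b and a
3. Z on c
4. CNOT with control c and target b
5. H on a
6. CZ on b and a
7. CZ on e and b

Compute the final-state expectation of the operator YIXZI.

The expectation value of YIXZI is 0.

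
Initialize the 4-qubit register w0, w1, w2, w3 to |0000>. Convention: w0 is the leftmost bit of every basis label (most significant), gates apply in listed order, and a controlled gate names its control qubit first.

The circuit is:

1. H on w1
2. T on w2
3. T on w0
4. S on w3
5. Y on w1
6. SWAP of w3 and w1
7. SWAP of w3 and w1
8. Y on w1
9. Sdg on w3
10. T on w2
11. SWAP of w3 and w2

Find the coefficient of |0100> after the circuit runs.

|0100> carries amplitude sqrt(2)/2 in the final state. Key observation: gates 4-9 undo each other exactly, leaving only the rest of the circuit to track.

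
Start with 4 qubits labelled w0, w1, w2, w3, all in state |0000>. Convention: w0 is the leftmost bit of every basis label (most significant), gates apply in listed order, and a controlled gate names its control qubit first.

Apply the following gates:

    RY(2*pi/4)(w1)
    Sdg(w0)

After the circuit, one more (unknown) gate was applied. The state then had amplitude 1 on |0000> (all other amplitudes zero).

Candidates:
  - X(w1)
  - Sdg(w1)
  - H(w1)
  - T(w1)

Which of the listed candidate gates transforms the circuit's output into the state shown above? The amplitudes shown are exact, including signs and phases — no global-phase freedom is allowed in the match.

The applied gate was H(w1).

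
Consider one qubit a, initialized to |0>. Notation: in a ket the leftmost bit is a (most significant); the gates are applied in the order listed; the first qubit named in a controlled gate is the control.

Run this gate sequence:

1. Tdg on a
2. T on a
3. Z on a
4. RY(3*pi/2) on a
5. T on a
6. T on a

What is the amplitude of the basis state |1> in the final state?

|1> carries amplitude sqrt(2)*I/2 in the final state.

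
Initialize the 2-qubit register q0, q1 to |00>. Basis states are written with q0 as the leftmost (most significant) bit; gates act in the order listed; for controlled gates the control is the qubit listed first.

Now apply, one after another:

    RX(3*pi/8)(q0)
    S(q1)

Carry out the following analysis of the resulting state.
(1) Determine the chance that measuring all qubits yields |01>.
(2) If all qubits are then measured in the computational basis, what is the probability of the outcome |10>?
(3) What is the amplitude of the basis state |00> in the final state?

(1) A full measurement returns |01> with probability 0.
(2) The probability of measuring |10> is sin(3*pi/16)**2.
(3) The final state's coefficient on |00> equals cos(3*pi/16).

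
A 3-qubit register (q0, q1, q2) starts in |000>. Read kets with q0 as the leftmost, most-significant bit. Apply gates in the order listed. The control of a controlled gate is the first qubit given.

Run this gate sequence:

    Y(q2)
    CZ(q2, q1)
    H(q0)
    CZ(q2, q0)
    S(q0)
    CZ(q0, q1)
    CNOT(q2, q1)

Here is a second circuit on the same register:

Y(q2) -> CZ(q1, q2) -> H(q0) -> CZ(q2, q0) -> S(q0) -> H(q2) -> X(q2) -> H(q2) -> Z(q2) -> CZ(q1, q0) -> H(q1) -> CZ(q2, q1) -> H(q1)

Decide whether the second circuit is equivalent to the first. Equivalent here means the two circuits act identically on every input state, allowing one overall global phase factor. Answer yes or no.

Yes, they are equivalent — the unitaries differ by at most a global phase.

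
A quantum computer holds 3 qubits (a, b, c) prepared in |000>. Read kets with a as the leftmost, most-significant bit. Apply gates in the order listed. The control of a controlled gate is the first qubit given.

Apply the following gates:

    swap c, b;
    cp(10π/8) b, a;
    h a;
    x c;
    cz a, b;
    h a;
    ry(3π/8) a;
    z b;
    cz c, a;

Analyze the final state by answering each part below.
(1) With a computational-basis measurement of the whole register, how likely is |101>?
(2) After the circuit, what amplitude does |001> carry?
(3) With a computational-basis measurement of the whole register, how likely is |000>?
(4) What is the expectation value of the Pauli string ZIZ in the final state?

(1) A full measurement returns |101> with probability sin(3*pi/16)**2.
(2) The amplitude on |001> is cos(3*pi/16).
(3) Outcome |000> occurs with probability 0.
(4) The observable ZIZ averages to -sqrt(2 - sqrt(2))/2.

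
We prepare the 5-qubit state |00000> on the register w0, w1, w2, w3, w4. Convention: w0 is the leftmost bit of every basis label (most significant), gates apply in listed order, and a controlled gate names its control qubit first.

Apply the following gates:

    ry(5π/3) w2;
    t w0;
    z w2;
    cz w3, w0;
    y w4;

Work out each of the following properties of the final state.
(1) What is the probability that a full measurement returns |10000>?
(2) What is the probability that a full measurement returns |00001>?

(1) A full measurement returns |10000> with probability 0.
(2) The probability of measuring |00001> is 3/4.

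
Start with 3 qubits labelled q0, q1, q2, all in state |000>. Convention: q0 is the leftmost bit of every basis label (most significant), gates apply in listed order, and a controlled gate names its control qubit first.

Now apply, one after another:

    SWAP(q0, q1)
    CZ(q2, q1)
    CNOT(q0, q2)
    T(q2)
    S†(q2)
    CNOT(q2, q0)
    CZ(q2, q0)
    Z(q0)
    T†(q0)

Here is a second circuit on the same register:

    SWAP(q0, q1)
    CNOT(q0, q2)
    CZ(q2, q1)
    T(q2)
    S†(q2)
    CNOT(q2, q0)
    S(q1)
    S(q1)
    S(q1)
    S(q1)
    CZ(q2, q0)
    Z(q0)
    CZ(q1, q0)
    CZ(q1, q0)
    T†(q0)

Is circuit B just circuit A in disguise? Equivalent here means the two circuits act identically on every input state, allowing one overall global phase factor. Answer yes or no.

No, they are not equivalent — no single phase factor reconciles the two unitaries.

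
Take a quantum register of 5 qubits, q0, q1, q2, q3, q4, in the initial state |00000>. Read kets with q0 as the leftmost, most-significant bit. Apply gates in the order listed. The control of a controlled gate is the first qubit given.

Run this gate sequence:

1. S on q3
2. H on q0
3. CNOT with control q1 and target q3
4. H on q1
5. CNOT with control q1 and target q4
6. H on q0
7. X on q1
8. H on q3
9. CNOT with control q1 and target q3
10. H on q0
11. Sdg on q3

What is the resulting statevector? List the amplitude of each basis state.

The resulting statevector has amplitude sqrt(2)/4 on |00001>, -sqrt(2)*I/4 on |00011>, sqrt(2)/4 on |01000>, -sqrt(2)*I/4 on |01010>, sqrt(2)/4 on |10001>, -sqrt(2)*I/4 on |10011>, sqrt(2)/4 on |11000>, -sqrt(2)*I/4 on |11010>, and 0 on every other basis state.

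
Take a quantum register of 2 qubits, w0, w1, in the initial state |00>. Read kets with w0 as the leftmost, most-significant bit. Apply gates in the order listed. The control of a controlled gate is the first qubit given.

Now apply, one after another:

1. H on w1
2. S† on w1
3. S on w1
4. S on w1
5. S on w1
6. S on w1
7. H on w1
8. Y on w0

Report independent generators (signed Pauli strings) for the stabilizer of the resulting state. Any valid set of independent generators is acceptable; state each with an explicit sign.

One valid set of independent stabilizer generators is +IY, -ZI (any independent generating set of the same group is equally correct).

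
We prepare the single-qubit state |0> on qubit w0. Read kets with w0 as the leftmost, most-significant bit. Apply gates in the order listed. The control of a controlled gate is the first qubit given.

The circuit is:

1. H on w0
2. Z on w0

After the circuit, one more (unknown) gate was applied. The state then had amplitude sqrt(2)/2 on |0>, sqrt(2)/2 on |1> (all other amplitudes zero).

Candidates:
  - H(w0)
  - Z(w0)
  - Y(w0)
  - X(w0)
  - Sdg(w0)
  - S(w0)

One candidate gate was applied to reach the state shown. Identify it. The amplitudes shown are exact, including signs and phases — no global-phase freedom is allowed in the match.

The applied gate was Z(w0).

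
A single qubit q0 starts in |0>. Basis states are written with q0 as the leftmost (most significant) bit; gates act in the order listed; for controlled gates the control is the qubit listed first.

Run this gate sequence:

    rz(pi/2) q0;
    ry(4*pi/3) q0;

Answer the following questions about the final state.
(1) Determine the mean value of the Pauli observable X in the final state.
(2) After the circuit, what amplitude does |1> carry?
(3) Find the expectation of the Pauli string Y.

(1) The observable X averages to -sqrt(3)/2.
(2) The final state's coefficient on |1> equals -sqrt(3)*exp(3*I*pi/4)/2.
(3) The expectation value of Y is 0.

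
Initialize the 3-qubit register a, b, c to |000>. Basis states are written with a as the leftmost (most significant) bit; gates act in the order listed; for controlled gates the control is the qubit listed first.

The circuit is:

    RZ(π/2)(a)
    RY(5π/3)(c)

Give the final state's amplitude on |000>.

The amplitude on |000> is sqrt(3)*exp(3*I*pi/4)/2.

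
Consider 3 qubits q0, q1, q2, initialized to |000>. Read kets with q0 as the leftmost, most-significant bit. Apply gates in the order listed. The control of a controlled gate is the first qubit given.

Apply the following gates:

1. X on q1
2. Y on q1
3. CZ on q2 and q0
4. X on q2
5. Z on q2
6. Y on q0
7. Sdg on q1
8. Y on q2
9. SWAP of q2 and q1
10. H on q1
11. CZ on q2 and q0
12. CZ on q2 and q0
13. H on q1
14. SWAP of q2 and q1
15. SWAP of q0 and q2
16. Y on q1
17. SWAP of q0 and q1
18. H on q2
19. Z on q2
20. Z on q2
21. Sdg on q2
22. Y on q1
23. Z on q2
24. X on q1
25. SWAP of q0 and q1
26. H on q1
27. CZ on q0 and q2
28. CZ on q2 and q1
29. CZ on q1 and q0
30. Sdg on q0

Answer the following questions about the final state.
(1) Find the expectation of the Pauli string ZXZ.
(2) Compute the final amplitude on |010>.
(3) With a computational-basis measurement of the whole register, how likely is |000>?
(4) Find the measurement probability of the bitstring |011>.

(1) In the final state, ZXZ has expectation -1. Key observation: steps 9-14 multiply out to the identity, so the circuit reduces to the remaining gates.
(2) |010> carries amplitude I/2 in the final state.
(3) The probability of measuring |000> is 1/4.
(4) A full measurement returns |011> with probability 1/4.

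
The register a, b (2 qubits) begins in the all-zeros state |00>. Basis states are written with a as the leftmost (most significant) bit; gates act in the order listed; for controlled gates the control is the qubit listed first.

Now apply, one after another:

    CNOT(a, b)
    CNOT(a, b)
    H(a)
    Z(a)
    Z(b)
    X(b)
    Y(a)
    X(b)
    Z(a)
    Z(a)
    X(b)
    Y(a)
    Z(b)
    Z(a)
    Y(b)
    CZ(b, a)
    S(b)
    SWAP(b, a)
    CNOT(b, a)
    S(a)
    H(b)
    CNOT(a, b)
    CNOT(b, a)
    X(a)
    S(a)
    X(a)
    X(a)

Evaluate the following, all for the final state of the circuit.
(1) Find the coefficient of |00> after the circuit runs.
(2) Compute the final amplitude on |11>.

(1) The amplitude on |00> is 1/2. Key observation: steps 7-12 multiply out to the identity, so the circuit reduces to the remaining gates.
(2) The amplitude on |11> is -I/2.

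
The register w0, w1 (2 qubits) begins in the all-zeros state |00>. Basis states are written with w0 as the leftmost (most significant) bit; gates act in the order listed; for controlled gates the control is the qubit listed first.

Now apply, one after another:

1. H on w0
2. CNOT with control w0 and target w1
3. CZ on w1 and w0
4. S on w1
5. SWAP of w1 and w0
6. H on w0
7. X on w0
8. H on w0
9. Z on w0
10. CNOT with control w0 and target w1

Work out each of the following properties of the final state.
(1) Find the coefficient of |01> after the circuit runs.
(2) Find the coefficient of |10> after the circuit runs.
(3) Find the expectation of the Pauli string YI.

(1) |01> carries amplitude 0 in the final state.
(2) |10> carries amplitude -sqrt(2)*I/2 in the final state.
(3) The expectation value of YI is -1.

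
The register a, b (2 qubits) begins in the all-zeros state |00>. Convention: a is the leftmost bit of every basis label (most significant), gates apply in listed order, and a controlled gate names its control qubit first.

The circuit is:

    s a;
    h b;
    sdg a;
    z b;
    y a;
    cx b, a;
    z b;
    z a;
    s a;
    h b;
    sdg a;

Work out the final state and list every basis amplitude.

The final amplitudes are I/2 on |00>, -I/2 on |01>, -I/2 on |10>, -I/2 on |11>.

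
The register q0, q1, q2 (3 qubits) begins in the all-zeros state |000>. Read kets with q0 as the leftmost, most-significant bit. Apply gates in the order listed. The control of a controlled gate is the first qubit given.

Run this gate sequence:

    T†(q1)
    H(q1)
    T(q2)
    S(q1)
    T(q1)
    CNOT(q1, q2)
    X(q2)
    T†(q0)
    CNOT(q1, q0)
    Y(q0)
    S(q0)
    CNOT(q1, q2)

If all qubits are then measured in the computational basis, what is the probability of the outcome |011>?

Outcome |011> occurs with probability 1/2.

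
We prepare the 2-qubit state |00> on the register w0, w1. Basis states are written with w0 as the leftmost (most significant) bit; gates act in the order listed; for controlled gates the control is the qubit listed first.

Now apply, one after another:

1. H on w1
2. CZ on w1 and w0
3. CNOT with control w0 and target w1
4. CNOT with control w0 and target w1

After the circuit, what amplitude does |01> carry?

The amplitude on |01> is sqrt(2)/2. Key observation: the block from step 3 through step 4 cancels to the identity and can be dropped.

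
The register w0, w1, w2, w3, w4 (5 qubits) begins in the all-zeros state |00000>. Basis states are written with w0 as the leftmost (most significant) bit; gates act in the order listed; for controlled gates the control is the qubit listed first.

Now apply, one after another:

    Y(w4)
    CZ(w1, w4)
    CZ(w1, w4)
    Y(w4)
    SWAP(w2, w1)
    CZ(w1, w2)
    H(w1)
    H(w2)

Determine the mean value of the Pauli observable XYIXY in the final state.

The observable XYIXY averages to 0.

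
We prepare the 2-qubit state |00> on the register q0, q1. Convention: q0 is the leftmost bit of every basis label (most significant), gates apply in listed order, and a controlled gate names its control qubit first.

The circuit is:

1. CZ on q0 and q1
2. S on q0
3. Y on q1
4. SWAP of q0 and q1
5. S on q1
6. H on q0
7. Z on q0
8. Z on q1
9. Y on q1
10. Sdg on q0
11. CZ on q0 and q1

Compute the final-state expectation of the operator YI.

In the final state, YI has expectation 1.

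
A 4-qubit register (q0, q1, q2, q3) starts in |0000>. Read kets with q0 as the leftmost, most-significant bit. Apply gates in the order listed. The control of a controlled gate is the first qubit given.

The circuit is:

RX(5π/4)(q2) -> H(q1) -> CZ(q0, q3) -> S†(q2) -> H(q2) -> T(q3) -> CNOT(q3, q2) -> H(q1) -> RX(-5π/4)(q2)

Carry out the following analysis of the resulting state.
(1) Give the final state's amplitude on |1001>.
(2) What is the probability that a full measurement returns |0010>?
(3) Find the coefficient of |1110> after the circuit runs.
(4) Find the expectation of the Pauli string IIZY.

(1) The final state's coefficient on |1001> equals 0.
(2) A full measurement returns |0010> with probability 3/4.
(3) |1110> carries amplitude 0 in the final state.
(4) The observable IIZY averages to 0.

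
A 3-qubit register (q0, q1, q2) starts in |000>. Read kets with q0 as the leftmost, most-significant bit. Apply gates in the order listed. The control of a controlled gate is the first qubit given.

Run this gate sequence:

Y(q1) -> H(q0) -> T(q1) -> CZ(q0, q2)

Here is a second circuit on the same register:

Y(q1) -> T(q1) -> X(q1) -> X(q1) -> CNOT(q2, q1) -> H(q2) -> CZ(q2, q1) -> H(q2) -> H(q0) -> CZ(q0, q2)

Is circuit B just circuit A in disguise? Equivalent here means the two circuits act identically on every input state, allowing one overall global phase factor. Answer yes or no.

No: there is an input state on which the two circuits produce genuinely different outputs (not merely differing by a phase).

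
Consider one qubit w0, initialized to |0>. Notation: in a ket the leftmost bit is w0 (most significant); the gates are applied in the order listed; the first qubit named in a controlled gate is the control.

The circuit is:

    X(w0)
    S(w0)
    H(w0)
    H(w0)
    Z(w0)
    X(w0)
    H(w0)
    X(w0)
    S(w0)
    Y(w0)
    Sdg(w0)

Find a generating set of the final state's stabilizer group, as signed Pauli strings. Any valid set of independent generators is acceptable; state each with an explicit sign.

One valid set of independent stabilizer generators is +X (any independent generating set of the same group is equally correct).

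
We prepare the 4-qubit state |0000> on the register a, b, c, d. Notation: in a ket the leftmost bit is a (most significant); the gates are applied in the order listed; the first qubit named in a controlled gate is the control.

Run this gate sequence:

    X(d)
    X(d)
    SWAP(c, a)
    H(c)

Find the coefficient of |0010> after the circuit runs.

|0010> carries amplitude sqrt(2)/2 in the final state. Key observation: steps 1-2 multiply out to the identity, so the circuit reduces to the remaining gates.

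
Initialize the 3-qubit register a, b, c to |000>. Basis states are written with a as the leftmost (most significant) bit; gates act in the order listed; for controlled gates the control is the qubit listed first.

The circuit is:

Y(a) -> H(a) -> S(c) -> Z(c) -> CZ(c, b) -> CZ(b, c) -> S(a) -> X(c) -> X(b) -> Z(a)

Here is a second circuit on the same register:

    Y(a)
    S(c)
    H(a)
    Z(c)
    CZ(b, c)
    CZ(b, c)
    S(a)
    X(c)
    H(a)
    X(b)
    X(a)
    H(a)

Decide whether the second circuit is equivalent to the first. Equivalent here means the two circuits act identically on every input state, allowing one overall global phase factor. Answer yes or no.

Yes, they are equivalent — the unitaries differ by at most a global phase.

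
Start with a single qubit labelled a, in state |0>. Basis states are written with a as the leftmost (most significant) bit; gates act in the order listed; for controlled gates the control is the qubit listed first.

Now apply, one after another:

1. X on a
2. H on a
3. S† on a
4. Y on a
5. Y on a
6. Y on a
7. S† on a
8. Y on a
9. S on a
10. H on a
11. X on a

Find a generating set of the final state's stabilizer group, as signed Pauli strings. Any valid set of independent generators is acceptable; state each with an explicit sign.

One valid set of independent stabilizer generators is -Y (any independent generating set of the same group is equally correct).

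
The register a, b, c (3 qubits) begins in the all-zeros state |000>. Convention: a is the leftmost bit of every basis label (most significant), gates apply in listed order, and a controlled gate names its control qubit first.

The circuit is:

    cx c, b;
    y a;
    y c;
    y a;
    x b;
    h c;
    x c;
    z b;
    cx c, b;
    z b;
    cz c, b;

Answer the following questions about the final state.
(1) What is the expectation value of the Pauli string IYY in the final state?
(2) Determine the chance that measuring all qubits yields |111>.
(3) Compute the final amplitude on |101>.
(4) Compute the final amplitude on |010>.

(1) In the final state, IYY has expectation 1.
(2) The probability of measuring |111> is 0.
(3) |101> carries amplitude 0 in the final state.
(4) The final state's coefficient on |010> equals -sqrt(2)*I/2.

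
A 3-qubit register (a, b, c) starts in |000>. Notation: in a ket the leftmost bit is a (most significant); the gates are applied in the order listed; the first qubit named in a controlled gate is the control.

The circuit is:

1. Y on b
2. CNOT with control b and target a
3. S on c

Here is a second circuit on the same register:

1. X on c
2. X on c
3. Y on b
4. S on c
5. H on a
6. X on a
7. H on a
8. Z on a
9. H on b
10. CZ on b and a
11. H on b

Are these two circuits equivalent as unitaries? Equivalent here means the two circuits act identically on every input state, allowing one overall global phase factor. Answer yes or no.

No: there is an input state on which the two circuits produce genuinely different outputs (not merely differing by a phase).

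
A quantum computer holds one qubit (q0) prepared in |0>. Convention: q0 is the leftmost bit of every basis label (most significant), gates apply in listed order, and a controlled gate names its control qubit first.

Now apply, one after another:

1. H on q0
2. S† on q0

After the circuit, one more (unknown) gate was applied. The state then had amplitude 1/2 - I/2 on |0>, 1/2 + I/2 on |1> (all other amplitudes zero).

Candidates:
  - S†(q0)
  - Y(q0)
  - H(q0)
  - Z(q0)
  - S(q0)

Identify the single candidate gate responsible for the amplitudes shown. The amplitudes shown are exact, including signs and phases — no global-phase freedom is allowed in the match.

The applied gate was H(q0).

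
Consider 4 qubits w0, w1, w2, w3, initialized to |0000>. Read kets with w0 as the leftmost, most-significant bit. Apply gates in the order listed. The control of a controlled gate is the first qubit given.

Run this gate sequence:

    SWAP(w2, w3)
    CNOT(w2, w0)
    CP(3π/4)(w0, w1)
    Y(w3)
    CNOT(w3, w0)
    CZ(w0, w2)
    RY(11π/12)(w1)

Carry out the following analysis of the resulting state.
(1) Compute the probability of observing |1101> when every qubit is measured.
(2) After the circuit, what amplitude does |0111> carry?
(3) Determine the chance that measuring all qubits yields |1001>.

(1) Outcome |1101> occurs with probability sqrt(2)/8 + sqrt(6)/8 + 1/2.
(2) The amplitude on |0111> is 0.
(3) Outcome |1001> occurs with probability -sqrt(6)/8 - sqrt(2)/8 + 1/2.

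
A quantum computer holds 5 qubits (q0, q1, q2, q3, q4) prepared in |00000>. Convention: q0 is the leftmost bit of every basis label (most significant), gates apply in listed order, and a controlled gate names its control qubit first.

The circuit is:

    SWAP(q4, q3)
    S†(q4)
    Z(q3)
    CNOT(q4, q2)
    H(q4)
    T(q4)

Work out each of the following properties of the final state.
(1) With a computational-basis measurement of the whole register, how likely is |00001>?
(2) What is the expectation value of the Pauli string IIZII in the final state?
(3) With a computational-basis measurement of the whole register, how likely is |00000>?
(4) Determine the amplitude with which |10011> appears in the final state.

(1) Outcome |00001> occurs with probability 1/2.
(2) The expectation value of IIZII is 1.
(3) Outcome |00000> occurs with probability 1/2.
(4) |10011> carries amplitude 0 in the final state.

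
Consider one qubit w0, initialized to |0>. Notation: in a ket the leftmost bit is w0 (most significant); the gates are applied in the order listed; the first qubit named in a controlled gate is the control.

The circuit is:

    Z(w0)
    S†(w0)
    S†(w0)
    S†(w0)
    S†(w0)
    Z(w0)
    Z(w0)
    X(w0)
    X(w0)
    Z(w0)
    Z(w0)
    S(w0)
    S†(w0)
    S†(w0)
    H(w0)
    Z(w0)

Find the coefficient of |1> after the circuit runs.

The final state's coefficient on |1> equals -sqrt(2)/2. Key observation: gates 5-12 undo each other exactly, leaving only the rest of the circuit to track.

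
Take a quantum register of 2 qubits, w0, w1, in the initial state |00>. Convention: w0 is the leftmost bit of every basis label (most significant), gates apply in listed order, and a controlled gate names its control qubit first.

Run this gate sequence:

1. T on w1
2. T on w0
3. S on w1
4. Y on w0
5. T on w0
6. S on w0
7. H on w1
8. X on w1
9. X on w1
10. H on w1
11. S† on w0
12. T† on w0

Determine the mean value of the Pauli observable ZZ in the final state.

In the final state, ZZ has expectation -1.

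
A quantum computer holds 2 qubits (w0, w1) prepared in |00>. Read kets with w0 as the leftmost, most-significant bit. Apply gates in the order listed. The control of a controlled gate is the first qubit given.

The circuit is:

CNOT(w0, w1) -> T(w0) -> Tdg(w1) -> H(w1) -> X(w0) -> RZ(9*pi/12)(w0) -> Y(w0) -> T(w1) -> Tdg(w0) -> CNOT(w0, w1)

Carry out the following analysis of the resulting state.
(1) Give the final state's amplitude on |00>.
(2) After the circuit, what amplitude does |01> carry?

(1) The final state's coefficient on |00> equals -sqrt(2)*exp(7*I*pi/8)/2.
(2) The amplitude on |01> is sqrt(2)*exp(I*pi/8)/2.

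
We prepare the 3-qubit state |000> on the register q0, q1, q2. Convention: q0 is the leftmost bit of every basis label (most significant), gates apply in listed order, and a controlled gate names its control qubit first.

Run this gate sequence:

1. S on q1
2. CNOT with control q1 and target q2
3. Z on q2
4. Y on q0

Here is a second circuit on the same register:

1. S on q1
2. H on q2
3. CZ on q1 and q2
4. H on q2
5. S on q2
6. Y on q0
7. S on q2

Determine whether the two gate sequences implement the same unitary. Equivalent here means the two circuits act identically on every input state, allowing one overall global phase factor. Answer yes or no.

Yes, they are equivalent — the unitaries differ by at most a global phase.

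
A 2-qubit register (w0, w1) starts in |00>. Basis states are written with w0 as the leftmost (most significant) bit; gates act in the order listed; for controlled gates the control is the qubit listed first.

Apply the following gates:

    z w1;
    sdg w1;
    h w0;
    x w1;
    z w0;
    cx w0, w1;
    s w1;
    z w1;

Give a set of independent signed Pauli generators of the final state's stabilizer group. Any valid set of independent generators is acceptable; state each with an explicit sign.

One valid set of independent stabilizer generators is +XY, -ZZ (any independent generating set of the same group is equally correct).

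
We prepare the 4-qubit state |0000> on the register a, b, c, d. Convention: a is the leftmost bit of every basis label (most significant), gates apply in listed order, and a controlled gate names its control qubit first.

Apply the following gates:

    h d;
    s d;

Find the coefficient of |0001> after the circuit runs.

|0001> carries amplitude sqrt(2)*I/2 in the final state.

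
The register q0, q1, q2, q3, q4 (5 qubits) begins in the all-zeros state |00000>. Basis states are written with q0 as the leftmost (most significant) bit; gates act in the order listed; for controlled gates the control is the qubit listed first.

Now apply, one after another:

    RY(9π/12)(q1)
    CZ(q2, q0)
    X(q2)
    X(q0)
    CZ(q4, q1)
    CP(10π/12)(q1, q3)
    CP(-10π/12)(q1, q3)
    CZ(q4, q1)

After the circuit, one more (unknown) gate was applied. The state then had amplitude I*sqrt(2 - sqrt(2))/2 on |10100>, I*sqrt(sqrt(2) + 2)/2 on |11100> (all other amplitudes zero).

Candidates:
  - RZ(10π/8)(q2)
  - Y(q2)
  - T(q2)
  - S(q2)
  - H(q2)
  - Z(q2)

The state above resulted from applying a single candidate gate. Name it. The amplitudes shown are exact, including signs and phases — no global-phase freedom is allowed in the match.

It was S(q2) that produced the state shown. Key observation: gates 5-8 undo each other exactly, leaving only the rest of the circuit to track.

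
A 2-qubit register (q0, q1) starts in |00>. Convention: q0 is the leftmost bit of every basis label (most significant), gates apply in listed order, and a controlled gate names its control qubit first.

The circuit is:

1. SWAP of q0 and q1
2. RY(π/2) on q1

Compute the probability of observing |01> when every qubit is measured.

Outcome |01> occurs with probability 1/2.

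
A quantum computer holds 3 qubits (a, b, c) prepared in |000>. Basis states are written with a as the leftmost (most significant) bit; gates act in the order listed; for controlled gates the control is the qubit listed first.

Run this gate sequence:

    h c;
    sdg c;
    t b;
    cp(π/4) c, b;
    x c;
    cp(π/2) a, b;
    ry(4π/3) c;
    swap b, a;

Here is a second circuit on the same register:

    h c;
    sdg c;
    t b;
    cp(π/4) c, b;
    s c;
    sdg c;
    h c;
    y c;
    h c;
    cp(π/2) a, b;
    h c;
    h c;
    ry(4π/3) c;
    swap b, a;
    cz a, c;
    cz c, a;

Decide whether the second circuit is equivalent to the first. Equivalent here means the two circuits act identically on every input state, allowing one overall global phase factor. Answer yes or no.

No, they are not equivalent — no single phase factor reconciles the two unitaries.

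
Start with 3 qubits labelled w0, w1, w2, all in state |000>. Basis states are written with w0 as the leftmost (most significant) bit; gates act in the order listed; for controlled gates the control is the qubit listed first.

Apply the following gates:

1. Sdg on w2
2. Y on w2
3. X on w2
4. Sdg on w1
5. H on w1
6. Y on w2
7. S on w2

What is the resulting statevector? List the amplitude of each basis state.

The resulting statevector has amplitude -sqrt(2)*I/2 on |001>, -sqrt(2)*I/2 on |011>, and 0 on every other basis state.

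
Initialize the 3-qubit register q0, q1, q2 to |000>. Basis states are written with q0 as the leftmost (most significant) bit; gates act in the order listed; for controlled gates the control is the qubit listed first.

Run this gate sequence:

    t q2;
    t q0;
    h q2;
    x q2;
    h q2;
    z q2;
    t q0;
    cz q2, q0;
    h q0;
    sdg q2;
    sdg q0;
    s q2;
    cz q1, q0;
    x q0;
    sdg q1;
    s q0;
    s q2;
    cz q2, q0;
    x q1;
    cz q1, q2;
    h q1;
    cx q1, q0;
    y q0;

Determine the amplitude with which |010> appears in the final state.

The amplitude on |010> is 1/2.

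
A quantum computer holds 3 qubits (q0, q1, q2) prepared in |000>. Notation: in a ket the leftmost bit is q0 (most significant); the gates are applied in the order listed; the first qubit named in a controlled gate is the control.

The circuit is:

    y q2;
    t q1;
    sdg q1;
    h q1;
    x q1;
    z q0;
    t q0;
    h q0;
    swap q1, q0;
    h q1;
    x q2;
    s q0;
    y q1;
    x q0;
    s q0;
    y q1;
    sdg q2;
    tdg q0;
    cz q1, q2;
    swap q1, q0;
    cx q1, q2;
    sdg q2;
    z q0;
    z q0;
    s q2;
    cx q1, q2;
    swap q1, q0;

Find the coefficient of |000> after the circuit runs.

The amplitude on |000> is -sqrt(2)/2. Key observation: the block from step 20 through step 27 cancels to the identity and can be dropped.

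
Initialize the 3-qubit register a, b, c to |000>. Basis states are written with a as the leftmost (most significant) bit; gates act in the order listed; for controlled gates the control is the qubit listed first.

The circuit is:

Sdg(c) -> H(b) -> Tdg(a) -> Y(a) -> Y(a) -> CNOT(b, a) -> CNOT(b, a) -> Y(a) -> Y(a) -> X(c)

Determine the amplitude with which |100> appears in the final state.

The final state's coefficient on |100> equals 0.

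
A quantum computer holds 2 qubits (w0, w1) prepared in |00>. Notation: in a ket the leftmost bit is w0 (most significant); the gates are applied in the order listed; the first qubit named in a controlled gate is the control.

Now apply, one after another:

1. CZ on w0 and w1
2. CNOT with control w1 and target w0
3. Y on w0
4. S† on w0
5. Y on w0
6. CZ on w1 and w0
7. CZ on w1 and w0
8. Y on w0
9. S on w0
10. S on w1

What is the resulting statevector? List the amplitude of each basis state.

The final amplitudes are I on |10>, and 0 on every other basis state. Key observation: gates 4-9 undo each other exactly, leaving only the rest of the circuit to track.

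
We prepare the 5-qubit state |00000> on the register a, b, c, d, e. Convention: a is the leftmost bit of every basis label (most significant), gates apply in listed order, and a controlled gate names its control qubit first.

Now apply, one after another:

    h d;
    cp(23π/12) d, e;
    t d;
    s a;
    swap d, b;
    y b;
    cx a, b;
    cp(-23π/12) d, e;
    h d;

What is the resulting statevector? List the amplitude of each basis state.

The resulting statevector has amplitude -exp(3*I*pi/4)/2 on |00000>, -exp(3*I*pi/4)/2 on |00010>, I/2 on |01000>, I/2 on |01010>, and 0 on every other basis state.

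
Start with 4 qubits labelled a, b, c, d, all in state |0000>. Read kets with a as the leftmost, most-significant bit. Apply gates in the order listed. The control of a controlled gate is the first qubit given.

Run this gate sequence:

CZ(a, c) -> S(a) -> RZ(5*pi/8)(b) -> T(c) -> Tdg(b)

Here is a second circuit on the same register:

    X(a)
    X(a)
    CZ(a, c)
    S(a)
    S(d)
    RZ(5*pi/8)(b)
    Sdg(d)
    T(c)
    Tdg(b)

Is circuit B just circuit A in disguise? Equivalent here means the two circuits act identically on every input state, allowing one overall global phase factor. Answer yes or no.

Yes: on every input state the two circuits agree up to one overall phase factor.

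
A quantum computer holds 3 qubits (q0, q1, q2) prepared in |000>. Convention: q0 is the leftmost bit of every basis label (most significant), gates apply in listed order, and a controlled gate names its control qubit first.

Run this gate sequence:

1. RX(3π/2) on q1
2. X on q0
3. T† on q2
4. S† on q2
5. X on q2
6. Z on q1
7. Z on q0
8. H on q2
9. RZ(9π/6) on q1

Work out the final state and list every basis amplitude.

After the circuit, the state carries amplitude 0 on |000>, 0 on |001>, 0 on |010>, 0 on |011>, -exp(I*pi/4)/2 on |100>, exp(I*pi/4)/2 on |101>, exp(I*pi/4)/2 on |110>, -exp(I*pi/4)/2 on |111>.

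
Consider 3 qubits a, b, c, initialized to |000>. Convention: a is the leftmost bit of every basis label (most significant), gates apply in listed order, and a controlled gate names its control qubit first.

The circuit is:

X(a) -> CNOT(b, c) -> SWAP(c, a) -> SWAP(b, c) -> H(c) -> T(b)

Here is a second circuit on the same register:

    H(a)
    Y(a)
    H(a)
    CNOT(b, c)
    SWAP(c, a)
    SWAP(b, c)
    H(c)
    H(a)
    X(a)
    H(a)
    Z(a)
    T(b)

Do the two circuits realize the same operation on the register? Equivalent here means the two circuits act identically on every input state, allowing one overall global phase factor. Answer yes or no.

No, they are not equivalent — no single phase factor reconciles the two unitaries.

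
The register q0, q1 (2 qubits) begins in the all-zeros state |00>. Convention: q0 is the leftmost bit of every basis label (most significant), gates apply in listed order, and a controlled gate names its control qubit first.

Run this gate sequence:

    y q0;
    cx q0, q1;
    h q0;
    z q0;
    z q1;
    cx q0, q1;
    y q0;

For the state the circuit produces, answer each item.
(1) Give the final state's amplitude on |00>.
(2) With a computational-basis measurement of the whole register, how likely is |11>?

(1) |00> carries amplitude -sqrt(2)/2 in the final state.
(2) The probability of measuring |11> is 1/2.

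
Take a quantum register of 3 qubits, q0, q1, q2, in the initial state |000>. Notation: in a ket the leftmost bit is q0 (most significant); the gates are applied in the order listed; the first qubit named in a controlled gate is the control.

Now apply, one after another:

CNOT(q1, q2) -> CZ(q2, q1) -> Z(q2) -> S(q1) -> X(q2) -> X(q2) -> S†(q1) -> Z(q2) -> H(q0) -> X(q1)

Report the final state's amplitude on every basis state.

The final amplitudes are sqrt(2)/2 on |010>, sqrt(2)/2 on |110>, and 0 on every other basis state. Key observation: the block from step 3 through step 8 cancels to the identity and can be dropped.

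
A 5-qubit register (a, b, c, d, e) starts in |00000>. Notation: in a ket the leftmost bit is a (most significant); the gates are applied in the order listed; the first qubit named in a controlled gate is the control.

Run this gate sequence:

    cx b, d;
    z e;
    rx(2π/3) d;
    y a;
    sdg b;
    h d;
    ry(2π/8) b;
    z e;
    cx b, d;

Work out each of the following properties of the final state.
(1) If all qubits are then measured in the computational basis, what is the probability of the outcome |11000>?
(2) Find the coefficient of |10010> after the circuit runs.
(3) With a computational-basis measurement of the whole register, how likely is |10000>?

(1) Outcome |11000> occurs with probability 1/4 - sqrt(2)/8.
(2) |10010> carries amplitude sqrt(sqrt(2) + 2)*(-sqrt(6) + sqrt(2)*I)/8 in the final state.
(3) The probability of measuring |10000> is sqrt(2)/8 + 1/4.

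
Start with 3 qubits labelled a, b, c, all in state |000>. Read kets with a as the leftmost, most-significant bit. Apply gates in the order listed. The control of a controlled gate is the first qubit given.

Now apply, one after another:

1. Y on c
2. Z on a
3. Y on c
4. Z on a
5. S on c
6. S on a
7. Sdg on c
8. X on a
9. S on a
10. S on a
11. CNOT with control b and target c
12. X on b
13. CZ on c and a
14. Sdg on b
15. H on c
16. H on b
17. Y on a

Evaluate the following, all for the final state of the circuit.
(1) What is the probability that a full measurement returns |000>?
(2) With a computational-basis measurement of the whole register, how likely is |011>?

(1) Outcome |000> occurs with probability 1/4.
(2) A full measurement returns |011> with probability 1/4.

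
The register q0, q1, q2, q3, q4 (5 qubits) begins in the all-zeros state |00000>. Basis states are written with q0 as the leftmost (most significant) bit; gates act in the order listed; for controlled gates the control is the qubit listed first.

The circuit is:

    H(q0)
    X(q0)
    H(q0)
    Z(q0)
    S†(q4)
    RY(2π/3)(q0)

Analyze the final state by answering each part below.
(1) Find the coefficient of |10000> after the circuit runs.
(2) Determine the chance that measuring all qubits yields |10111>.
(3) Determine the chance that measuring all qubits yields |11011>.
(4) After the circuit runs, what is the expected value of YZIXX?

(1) The final state's coefficient on |10000> equals sqrt(3)/2. Key observation: steps 1-4 multiply out to the identity, so the circuit reduces to the remaining gates.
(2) Outcome |10111> occurs with probability 0.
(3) Outcome |11011> occurs with probability 0.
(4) In the final state, YZIXX has expectation 0.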